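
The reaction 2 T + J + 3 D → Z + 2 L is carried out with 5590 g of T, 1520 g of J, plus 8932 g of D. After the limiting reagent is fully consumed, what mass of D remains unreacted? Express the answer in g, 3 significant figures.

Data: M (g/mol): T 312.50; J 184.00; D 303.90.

1400 g

n(T) = 5590 / 312.50 = 17.89 mol
n(J) = 1520 / 184.00 = 8.261 mol
n(D) = 8932 / 303.90 = 29.39 mol
n/ν for T = 17.89/2 = 8.945
n/ν for J = 8.261/1 = 8.261
n/ν for D = 29.39/3 = 9.797
Smallest n/ν is J → limiting reagent.
D consumed = (3/1) × 8.261 = 24.78 mol
D remaining = 29.39 − 24.78 = 4.610 mol
mass = 4.610 × 303.90 = 1401 g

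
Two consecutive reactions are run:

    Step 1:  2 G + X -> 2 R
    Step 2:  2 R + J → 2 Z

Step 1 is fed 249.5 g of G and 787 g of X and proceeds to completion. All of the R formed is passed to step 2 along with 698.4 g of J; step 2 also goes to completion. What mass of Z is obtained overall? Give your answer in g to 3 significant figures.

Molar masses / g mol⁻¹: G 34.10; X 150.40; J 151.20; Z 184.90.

1350 g

Step 1:
n(G) = 249.5 / 34.10 = 7.317 mol
n(X) = 787.0 / 150.40 = 5.233 mol
n/ν for G = 7.317/2 = 3.659
n/ν for X = 5.233/1 = 5.233
Smallest n/ν is G → limiting reagent.
n(R) produced = (2/2) × 7.317 = 7.317 mol
Step 2:
n(R) available = 7.317 mol
n(J) = 698.4 / 151.20 = 4.619 mol
n/ν for R = 7.317/2 = 3.659
n/ν for J = 4.619/1 = 4.619
Smallest n/ν is R → limiting reagent.
n(Z) = (2/2) × 7.317 = 7.317 mol
mass = 7.317 × 184.90 = 1353 g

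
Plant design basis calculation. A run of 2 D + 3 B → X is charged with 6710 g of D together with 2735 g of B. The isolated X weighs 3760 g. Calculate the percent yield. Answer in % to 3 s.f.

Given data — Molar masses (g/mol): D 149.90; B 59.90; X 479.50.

51.5 %

n(D) = 6710 / 149.90 = 44.76 mol
n(B) = 2735 / 59.90 = 45.66 mol
n/ν for D = 44.76/2 = 22.38
n/ν for B = 45.66/3 = 15.22
Smallest n/ν is B → limiting reagent.
theoretical n(X) = (1/3) × 45.66 = 15.22 mol → 7298 g
% yield = 3760 / 7298 × 100 = 51.52 %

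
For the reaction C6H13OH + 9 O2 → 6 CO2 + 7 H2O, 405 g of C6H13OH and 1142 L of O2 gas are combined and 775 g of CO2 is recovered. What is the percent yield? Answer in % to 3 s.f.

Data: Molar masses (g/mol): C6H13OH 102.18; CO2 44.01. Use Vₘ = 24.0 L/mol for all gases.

n(C6H13OH) = 405.0 / 102.18 = 3.964 mol
n(O2) = 1142 / 24.0 = 47.58 mol
n/ν for C6H13OH = 3.964/1 = 3.964
n/ν for O2 = 47.58/9 = 5.287
Smallest n/ν is C6H13OH → limiting reagent.
theoretical n(CO2) = (6/1) × 3.964 = 23.78 mol → 1047 g
% yield = 775 / 1047 × 100 = 74.02 %

74.0 %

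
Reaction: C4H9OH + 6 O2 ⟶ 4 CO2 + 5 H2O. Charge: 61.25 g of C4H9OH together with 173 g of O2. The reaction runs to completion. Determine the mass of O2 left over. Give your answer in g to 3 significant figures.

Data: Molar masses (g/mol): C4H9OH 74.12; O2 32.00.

n(C4H9OH) = 61.25 / 74.12 = 0.8264 mol
n(O2) = 173.0 / 32.00 = 5.406 mol
n/ν for C4H9OH = 0.8264/1 = 0.8264
n/ν for O2 = 5.406/6 = 0.9010
Smallest n/ν is C4H9OH → limiting reagent.
O2 consumed = (6/1) × 0.8264 = 4.958 mol
O2 remaining = 5.406 − 4.958 = 0.4480 mol
mass = 0.4480 × 32.00 = 14.34 g

14.3 g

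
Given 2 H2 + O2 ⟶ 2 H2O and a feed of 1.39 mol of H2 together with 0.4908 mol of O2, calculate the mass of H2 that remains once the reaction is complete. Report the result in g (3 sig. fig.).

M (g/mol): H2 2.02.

0.825 g

n(H2) = 1.390 mol
n(O2) = 0.4908 mol
n/ν for H2 = 1.390/2 = 0.6950
n/ν for O2 = 0.4908/1 = 0.4908
Smallest n/ν is O2 → limiting reagent.
H2 consumed = (2/1) × 0.4908 = 0.9816 mol
H2 remaining = 1.390 − 0.9816 = 0.4084 mol
mass = 0.4084 × 2.02 = 0.8250 g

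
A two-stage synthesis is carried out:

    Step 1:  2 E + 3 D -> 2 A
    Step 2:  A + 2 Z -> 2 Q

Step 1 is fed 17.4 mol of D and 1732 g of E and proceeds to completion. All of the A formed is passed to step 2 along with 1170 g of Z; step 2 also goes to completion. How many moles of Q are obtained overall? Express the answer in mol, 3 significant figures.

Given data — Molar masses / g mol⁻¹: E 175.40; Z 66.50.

17.6 mol

Step 1:
n(D) = 17.40 mol
n(E) = 1732 / 175.40 = 9.875 mol
n/ν for D = 17.40/3 = 5.800
n/ν for E = 9.875/2 = 4.938
Smallest n/ν is E → limiting reagent.
n(A) produced = (2/2) × 9.875 = 9.875 mol
Step 2:
n(A) available = 9.875 mol
n(Z) = 1170 / 66.50 = 17.59 mol
n/ν for A = 9.875/1 = 9.875
n/ν for Z = 17.59/2 = 8.795
Smallest n/ν is Z → limiting reagent.
n(Q) = (2/2) × 17.59 = 17.59 mol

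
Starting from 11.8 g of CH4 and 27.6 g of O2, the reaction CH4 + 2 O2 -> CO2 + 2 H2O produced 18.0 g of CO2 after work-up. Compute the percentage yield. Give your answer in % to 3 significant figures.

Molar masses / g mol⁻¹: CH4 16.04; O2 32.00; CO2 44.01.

94.8 %

n(CH4) = 11.80 / 16.04 = 0.7357 mol
n(O2) = 27.60 / 32.00 = 0.8625 mol
n/ν for CH4 = 0.7357/1 = 0.7357
n/ν for O2 = 0.8625/2 = 0.4313
Smallest n/ν is O2 → limiting reagent.
theoretical n(CO2) = (1/2) × 0.8625 = 0.4313 mol → 18.98 g
% yield = 18.0 / 18.98 × 100 = 94.84 %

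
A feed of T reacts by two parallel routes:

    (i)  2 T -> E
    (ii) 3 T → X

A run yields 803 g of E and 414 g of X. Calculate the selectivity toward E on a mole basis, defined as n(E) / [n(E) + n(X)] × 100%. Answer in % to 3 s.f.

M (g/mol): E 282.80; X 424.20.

n(E) = 803 / 282.80 = 2.839 mol
n(X) = 414 / 424.20 = 0.9760 mol
selectivity = 2.839/(2.839+0.9760) × 100 = 74.42 %

74.4 %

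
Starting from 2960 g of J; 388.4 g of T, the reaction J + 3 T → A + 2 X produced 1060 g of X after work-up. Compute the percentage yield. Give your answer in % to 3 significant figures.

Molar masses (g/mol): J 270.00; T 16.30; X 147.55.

45.2 %

n(J) = 2960 / 270.00 = 10.96 mol
n(T) = 388.4 / 16.30 = 23.83 mol
n/ν for J = 10.96/1 = 10.96
n/ν for T = 23.83/3 = 7.943
Smallest n/ν is T → limiting reagent.
theoretical n(X) = (2/3) × 23.83 = 15.89 mol → 2345 g
% yield = 1060 / 2345 × 100 = 45.20 %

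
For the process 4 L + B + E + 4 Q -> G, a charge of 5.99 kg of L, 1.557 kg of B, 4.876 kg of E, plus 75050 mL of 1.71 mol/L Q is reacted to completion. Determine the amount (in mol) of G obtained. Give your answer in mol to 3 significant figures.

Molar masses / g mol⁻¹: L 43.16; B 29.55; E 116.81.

n(L) = 5.990×1000 / 43.16 = 138.8 mol
n(B) = 1.557×1000 / 29.55 = 52.69 mol
n(E) = 4.876×1000 / 116.81 = 41.74 mol
n(Q) = 1.71 × 75050/1000 = 128.3 mol
n/ν → L: 34.70, B: 52.69, E: 41.74, Q: 32.08; Q is limiting.
n(G) = (1/4) × 128.3 = 32.08 mol

32.1 mol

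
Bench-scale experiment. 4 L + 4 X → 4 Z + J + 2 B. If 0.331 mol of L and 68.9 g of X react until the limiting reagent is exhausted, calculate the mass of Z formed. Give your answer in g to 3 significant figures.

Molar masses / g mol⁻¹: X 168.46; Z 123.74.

41.0 g

n(L) = 0.3310 mol
n(X) = 68.90 / 168.46 = 0.4090 mol
n/ν for L = 0.3310/4 = 0.08275
n/ν for X = 0.4090/4 = 0.1023
Smallest n/ν is L → limiting reagent.
n(Z) = (4/4) × 0.3310 = 0.3310 mol
mass = 0.3310 × 123.74 = 40.96 g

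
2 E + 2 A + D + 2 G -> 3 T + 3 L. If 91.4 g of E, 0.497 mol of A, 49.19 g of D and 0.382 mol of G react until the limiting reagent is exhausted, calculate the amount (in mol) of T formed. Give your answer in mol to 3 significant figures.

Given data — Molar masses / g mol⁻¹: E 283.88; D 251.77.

0.483 mol

n(E) = 91.40 / 283.88 = 0.3220 mol
n(A) = 0.4970 mol
n(D) = 49.19 / 251.77 = 0.1954 mol
n(G) = 0.3820 mol
n/ν for E = 0.3220/2 = 0.1610
n/ν for A = 0.4970/2 = 0.2485
n/ν for D = 0.1954/1 = 0.1954
n/ν for G = 0.3820/2 = 0.1910
Smallest n/ν is E → limiting reagent.
n(T) = (3/2) × 0.3220 = 0.4830 mol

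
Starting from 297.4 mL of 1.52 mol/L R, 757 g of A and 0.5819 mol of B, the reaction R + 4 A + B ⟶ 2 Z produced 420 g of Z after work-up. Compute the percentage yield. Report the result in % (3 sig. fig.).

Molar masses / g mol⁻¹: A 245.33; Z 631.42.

n(R) = 1.52 × 297.4/1000 = 0.4520 mol
n(A) = 757.0 / 245.33 = 3.086 mol
n(B) = 0.5819 mol
n/ν for R = 0.4520/1 = 0.4520
n/ν for A = 3.086/4 = 0.7715
n/ν for B = 0.5819/1 = 0.5819
Smallest n/ν is R → limiting reagent.
theoretical n(Z) = (2/1) × 0.4520 = 0.9040 mol → 570.8 g
% yield = 420 / 570.8 × 100 = 73.58 %

73.6 %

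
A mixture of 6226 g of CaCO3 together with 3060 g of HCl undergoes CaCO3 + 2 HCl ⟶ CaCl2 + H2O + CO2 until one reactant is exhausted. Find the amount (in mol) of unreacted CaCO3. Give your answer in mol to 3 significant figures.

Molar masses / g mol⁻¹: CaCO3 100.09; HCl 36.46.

n(CaCO3) = 6226 / 100.09 = 62.20 mol
n(HCl) = 3060 / 36.46 = 83.93 mol
n/ν for CaCO3 = 62.20/1 = 62.20
n/ν for HCl = 83.93/2 = 41.97
Smallest n/ν is HCl → limiting reagent.
CaCO3 consumed = (1/2) × 83.93 = 41.97 mol
CaCO3 remaining = 62.20 − 41.97 = 20.23 mol

20.2 mol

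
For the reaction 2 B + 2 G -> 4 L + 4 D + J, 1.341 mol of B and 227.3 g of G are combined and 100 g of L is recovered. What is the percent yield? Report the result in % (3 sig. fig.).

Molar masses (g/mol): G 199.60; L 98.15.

44.7 %

n(B) = 1.341 mol
n(G) = 227.3 / 199.60 = 1.139 mol
n/ν for B = 1.341/2 = 0.6705
n/ν for G = 1.139/2 = 0.5695
Smallest n/ν is G → limiting reagent.
theoretical n(L) = (4/2) × 1.139 = 2.278 mol → 223.6 g
% yield = 100 / 223.6 × 100 = 44.72 %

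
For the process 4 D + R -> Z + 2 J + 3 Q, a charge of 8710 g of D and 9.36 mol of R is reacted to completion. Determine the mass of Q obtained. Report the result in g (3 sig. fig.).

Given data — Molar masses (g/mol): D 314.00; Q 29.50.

614 g

n(D) = 8710 / 314.00 = 27.74 mol
n(R) = 9.360 mol
n/ν for D = 27.74/4 = 6.935
n/ν for R = 9.360/1 = 9.360
Smallest n/ν is D → limiting reagent.
n(Q) = (3/4) × 27.74 = 20.81 mol
mass = 20.81 × 29.50 = 613.9 g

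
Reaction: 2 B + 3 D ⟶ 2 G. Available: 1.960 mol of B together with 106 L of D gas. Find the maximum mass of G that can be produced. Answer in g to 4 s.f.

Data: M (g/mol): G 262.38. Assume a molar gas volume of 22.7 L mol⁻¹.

n(B) = 1.960 mol
n(D) = 106.0 / 22.7 = 4.670 mol
n/ν → B: 0.9800, D: 1.557; B is limiting.
n(G) = (2/2) × 1.960 = 1.960 mol
mass = 1.960 × 262.38 = 514.3 g

514.3 g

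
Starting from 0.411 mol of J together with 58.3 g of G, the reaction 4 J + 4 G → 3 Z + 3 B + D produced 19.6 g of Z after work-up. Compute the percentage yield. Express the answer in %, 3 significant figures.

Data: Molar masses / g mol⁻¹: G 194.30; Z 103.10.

n(J) = 0.4110 mol
n(G) = 58.30 / 194.30 = 0.3001 mol
n/ν for J = 0.4110/4 = 0.1028
n/ν for G = 0.3001/4 = 0.07503
Smallest n/ν is G → limiting reagent.
theoretical n(Z) = (3/4) × 0.3001 = 0.2251 mol → 23.21 g
% yield = 19.6 / 23.21 × 100 = 84.45 %

84.5 %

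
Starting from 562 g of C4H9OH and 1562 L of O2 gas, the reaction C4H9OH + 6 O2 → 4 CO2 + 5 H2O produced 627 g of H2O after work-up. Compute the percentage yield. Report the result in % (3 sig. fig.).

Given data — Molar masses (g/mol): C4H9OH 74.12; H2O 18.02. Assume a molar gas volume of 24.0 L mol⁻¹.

91.8 %

n(C4H9OH) = 562.0 / 74.12 = 7.582 mol
n(O2) = 1562 / 24.0 = 65.08 mol
n/ν for C4H9OH = 7.582/1 = 7.582
n/ν for O2 = 65.08/6 = 10.85
Smallest n/ν is C4H9OH → limiting reagent.
theoretical n(H2O) = (5/1) × 7.582 = 37.91 mol → 683.1 g
% yield = 627 / 683.1 × 100 = 91.79 %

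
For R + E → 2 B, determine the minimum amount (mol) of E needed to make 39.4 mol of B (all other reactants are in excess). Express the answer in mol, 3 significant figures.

19.7 mol

n(B) = 39.40 mol
n(E) = (1/2) × 39.40 = 19.70 mol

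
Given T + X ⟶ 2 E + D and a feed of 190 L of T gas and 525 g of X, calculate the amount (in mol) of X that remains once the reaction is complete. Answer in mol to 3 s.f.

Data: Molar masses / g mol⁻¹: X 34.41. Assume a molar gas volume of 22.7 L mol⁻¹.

6.89 mol

n(T) = 190.0 / 22.7 = 8.370 mol
n(X) = 525.0 / 34.41 = 15.26 mol
n/ν for T = 8.370/1 = 8.370
n/ν for X = 15.26/1 = 15.26
Smallest n/ν is T → limiting reagent.
X consumed = (1/1) × 8.370 = 8.370 mol
X remaining = 15.26 − 8.370 = 6.890 mol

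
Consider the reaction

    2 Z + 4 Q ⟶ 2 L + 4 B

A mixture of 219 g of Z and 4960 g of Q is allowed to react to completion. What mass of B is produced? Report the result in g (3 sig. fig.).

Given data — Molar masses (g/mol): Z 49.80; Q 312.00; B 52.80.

n(Z) = 219.0 / 49.80 = 4.398 mol
n(Q) = 4960 / 312.00 = 15.90 mol
n/ν for Z = 4.398/2 = 2.199
n/ν for Q = 15.90/4 = 3.975
Smallest n/ν is Z → limiting reagent.
n(B) = (4/2) × 4.398 = 8.796 mol
mass = 8.796 × 52.80 = 464.4 g

464 g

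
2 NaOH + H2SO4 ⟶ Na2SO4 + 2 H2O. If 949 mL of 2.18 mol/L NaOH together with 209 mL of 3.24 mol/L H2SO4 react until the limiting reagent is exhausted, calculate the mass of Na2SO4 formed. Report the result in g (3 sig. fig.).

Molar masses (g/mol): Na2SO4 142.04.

96.2 g

n(NaOH) = 2.18 × 949.0/1000 = 2.069 mol
n(H2SO4) = 3.24 × 209.0/1000 = 0.6772 mol
n/ν for NaOH = 2.069/2 = 1.035
n/ν for H2SO4 = 0.6772/1 = 0.6772
Smallest n/ν is H2SO4 → limiting reagent.
n(Na2SO4) = (1/1) × 0.6772 = 0.6772 mol
mass = 0.6772 × 142.04 = 96.19 g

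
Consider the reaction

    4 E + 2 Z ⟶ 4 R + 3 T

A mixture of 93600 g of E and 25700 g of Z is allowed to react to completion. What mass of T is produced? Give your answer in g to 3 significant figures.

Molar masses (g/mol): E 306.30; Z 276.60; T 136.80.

19100 g

n(E) = 93600 / 306.30 = 305.6 mol
n(Z) = 25700 / 276.60 = 92.91 mol
n/ν for E = 305.6/4 = 76.40
n/ν for Z = 92.91/2 = 46.46
Smallest n/ν is Z → limiting reagent.
n(T) = (3/2) × 92.91 = 139.4 mol
mass = 139.4 × 136.80 = 19070 g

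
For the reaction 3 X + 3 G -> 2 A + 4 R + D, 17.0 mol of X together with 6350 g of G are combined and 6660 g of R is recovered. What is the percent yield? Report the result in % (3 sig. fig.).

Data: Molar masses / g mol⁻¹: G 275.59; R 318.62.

92.2 %

n(X) = 17.00 mol
n(G) = 6350 / 275.59 = 23.04 mol
n/ν for X = 17.00/3 = 5.667
n/ν for G = 23.04/3 = 7.680
Smallest n/ν is X → limiting reagent.
theoretical n(R) = (4/3) × 17.00 = 22.67 mol → 7223 g
% yield = 6660 / 7223 × 100 = 92.21 %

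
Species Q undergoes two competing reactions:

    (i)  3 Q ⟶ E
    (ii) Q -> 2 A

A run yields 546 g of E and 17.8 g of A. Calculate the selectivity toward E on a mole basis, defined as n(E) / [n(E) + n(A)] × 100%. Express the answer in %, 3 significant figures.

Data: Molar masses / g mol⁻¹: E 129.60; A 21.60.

83.6 %

n(E) = 546 / 129.60 = 4.213 mol
n(A) = 17.8 / 21.60 = 0.8241 mol
selectivity = 4.213/(4.213+0.8241) × 100 = 83.64 %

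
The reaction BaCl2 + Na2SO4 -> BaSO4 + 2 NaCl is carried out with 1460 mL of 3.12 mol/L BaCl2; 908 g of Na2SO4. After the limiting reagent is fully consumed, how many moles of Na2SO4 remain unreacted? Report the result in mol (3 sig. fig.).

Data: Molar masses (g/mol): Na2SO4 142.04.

1.84 mol

n(BaCl2) = 3.12 × 1460/1000 = 4.555 mol
n(Na2SO4) = 908.0 / 142.04 = 6.393 mol
n/ν for BaCl2 = 4.555/1 = 4.555
n/ν for Na2SO4 = 6.393/1 = 6.393
Smallest n/ν is BaCl2 → limiting reagent.
Na2SO4 consumed = (1/1) × 4.555 = 4.555 mol
Na2SO4 remaining = 6.393 − 4.555 = 1.838 mol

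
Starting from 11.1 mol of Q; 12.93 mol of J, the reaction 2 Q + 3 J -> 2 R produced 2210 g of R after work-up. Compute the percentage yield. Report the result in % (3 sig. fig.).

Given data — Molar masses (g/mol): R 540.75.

47.4 %

n(Q) = 11.10 mol
n(J) = 12.93 mol
n/ν for Q = 11.10/2 = 5.550
n/ν for J = 12.93/3 = 4.310
Smallest n/ν is J → limiting reagent.
theoretical n(R) = (2/3) × 12.93 = 8.620 mol → 4661 g
% yield = 2210 / 4661 × 100 = 47.41 %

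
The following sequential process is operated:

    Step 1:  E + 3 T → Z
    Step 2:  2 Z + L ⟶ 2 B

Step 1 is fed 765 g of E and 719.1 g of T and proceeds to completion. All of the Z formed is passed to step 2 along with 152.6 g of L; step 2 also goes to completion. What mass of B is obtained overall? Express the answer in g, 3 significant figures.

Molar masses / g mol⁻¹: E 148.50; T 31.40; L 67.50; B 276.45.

1250 g

Step 1:
n(E) = 765.0 / 148.50 = 5.152 mol
n(T) = 719.1 / 31.40 = 22.90 mol
n/ν → E: 5.152, T: 7.633; E is limiting.
n(Z) produced = (1/1) × 5.152 = 5.152 mol
Step 2:
n(Z) available = 5.152 mol
n(L) = 152.6 / 67.50 = 2.261 mol
n/ν → Z: 2.576, L: 2.261; L is limiting.
n(B) = (2/1) × 2.261 = 4.522 mol
mass = 4.522 × 276.45 = 1250 g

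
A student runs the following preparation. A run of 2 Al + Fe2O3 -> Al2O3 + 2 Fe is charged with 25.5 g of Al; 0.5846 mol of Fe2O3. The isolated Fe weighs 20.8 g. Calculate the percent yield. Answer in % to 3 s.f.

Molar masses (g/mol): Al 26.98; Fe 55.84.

n(Al) = 25.50 / 26.98 = 0.9451 mol
n(Fe2O3) = 0.5846 mol
n/ν for Al = 0.9451/2 = 0.4726
n/ν for Fe2O3 = 0.5846/1 = 0.5846
Smallest n/ν is Al → limiting reagent.
theoretical n(Fe) = (2/2) × 0.9451 = 0.9451 mol → 52.77 g
% yield = 20.8 / 52.77 × 100 = 39.42 %

39.4 %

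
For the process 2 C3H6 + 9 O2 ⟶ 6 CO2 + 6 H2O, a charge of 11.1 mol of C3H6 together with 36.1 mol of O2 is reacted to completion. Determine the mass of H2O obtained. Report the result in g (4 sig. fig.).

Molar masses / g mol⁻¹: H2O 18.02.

433.7 g

n(C3H6) = 11.10 mol
n(O2) = 36.10 mol
n/ν for C3H6 = 11.10/2 = 5.550
n/ν for O2 = 36.10/9 = 4.011
Smallest n/ν is O2 → limiting reagent.
n(H2O) = (6/9) × 36.10 = 24.07 mol
mass = 24.07 × 18.02 = 433.7 g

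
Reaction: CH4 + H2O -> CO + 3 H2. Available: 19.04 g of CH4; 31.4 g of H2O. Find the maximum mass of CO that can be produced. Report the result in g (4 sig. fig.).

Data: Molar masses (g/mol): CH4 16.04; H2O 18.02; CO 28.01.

n(CH4) = 19.04 / 16.04 = 1.187 mol
n(H2O) = 31.40 / 18.02 = 1.743 mol
n/ν for CH4 = 1.187/1 = 1.187
n/ν for H2O = 1.743/1 = 1.743
Smallest n/ν is CH4 → limiting reagent.
n(CO) = (1/1) × 1.187 = 1.187 mol
mass = 1.187 × 28.01 = 33.25 g

33.25 g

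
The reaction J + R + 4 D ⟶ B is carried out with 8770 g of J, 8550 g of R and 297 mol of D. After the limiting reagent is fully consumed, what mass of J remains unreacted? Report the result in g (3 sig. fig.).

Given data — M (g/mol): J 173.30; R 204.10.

n(J) = 8770 / 173.30 = 50.61 mol
n(R) = 8550 / 204.10 = 41.89 mol
n(D) = 297.0 mol
n/ν → J: 50.61, R: 41.89, D: 74.25; R is limiting.
J consumed = (1/1) × 41.89 = 41.89 mol
J remaining = 50.61 − 41.89 = 8.720 mol
mass = 8.720 × 173.30 = 1511 g

1510 g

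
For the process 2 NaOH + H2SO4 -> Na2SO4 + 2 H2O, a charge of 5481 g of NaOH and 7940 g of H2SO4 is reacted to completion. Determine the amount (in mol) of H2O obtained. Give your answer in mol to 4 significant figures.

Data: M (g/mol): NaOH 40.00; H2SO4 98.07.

n(NaOH) = 5481 / 40.00 = 137.0 mol
n(H2SO4) = 7940 / 98.07 = 80.96 mol
n/ν → NaOH: 68.50, H2SO4: 80.96; NaOH is limiting.
n(H2O) = (2/2) × 137.0 = 137.0 mol

137.0 mol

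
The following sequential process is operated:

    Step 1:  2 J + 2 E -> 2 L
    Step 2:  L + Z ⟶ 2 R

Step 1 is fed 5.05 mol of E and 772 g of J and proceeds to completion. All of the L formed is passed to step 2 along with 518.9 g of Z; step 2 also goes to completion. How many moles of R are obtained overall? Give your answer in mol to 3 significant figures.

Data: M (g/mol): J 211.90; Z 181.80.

Step 1:
n(E) = 5.050 mol
n(J) = 772.0 / 211.90 = 3.643 mol
n/ν for E = 5.050/2 = 2.525
n/ν for J = 3.643/2 = 1.822
Smallest n/ν is J → limiting reagent.
n(L) produced = (2/2) × 3.643 = 3.643 mol
Step 2:
n(L) available = 3.643 mol
n(Z) = 518.9 / 181.80 = 2.854 mol
n/ν for L = 3.643/1 = 3.643
n/ν for Z = 2.854/1 = 2.854
Smallest n/ν is Z → limiting reagent.
n(R) = (2/1) × 2.854 = 5.708 mol

5.71 mol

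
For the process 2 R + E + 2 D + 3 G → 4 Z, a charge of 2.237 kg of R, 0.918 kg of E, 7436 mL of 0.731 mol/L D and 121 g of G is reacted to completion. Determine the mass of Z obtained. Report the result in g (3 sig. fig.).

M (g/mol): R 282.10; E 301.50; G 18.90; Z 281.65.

n(R) = 2.237×1000 / 282.10 = 7.930 mol
n(E) = 0.9180×1000 / 301.50 = 3.045 mol
n(D) = 0.731 × 7436/1000 = 5.436 mol
n(G) = 121.0 / 18.90 = 6.402 mol
n/ν for R = 7.930/2 = 3.965
n/ν for E = 3.045/1 = 3.045
n/ν for D = 5.436/2 = 2.718
n/ν for G = 6.402/3 = 2.134
Smallest n/ν is G → limiting reagent.
n(Z) = (4/3) × 6.402 = 8.536 mol
mass = 8.536 × 281.65 = 2404 g

2400 g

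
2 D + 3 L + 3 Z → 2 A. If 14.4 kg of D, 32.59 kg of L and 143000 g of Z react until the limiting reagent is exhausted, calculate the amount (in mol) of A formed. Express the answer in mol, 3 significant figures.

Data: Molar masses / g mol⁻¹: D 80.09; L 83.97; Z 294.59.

180 mol

n(D) = 14.40×1000 / 80.09 = 179.8 mol
n(L) = 32.59×1000 / 83.97 = 388.1 mol
n(Z) = 143000 / 294.59 = 485.4 mol
n/ν for D = 179.8/2 = 89.90
n/ν for L = 388.1/3 = 129.4
n/ν for Z = 485.4/3 = 161.8
Smallest n/ν is D → limiting reagent.
n(A) = (2/2) × 179.8 = 179.8 mol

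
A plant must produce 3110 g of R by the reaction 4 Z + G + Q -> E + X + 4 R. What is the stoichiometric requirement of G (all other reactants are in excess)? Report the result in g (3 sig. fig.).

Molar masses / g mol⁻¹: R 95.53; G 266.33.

2170 g

n(R) = 3110 / 95.53 = 32.56 mol
n(G) = (1/4) × 32.56 = 8.140 mol
mass = 8.140 × 266.33 = 2168 g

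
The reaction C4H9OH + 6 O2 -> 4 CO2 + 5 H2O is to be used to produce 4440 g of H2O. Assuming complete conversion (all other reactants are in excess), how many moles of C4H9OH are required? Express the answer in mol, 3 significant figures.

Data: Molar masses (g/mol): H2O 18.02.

n(H2O) = 4440 / 18.02 = 246.4 mol
n(C4H9OH) = (1/5) × 246.4 = 49.28 mol

49.3 mol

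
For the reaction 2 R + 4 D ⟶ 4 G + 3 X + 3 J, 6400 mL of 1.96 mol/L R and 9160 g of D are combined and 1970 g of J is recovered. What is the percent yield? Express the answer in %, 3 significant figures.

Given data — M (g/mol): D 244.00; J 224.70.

46.6 %

n(R) = 1.96 × 6400/1000 = 12.54 mol
n(D) = 9160 / 244.00 = 37.54 mol
n/ν for R = 12.54/2 = 6.270
n/ν for D = 37.54/4 = 9.385
Smallest n/ν is R → limiting reagent.
theoretical n(J) = (3/2) × 12.54 = 18.81 mol → 4227 g
% yield = 1970 / 4227 × 100 = 46.61 %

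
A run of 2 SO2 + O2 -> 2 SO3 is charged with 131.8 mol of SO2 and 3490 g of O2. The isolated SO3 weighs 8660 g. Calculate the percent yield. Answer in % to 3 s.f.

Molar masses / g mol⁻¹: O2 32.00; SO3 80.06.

n(SO2) = 131.8 mol
n(O2) = 3490 / 32.00 = 109.1 mol
n/ν → SO2: 65.90, O2: 109.1; SO2 is limiting.
theoretical n(SO3) = (2/2) × 131.8 = 131.8 mol → 10550 g
% yield = 8660 / 10550 × 100 = 82.09 %

82.1 %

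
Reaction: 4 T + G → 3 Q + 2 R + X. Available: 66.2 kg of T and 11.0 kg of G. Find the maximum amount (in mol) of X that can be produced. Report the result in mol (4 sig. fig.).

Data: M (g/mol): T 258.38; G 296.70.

n(T) = 66.20×1000 / 258.38 = 256.2 mol
n(G) = 11.00×1000 / 296.70 = 37.07 mol
n/ν → T: 64.05, G: 37.07; G is limiting.
n(X) = (1/1) × 37.07 = 37.07 mol

37.07 mol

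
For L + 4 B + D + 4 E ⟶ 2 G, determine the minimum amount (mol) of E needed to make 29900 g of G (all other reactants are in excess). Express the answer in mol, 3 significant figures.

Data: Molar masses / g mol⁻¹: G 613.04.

n(G) = 29900 / 613.04 = 48.77 mol
n(E) = (4/2) × 48.77 = 97.54 mol

97.5 mol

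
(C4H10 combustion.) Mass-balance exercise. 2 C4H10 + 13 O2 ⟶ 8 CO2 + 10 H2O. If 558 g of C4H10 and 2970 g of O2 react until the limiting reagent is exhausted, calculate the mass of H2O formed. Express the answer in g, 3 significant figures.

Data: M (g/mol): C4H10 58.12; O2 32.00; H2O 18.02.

865 g

n(C4H10) = 558.0 / 58.12 = 9.601 mol
n(O2) = 2970 / 32.00 = 92.81 mol
n/ν → C4H10: 4.801, O2: 7.139; C4H10 is limiting.
n(H2O) = (10/2) × 9.601 = 48.01 mol
mass = 48.01 × 18.02 = 865.1 g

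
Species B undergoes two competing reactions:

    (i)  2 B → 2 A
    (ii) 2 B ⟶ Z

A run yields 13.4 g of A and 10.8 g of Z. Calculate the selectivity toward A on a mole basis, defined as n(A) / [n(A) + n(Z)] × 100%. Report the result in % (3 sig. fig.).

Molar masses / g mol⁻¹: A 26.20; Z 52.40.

71.3 %

n(A) = 13.4 / 26.20 = 0.5115 mol
n(Z) = 10.8 / 52.40 = 0.2061 mol
selectivity = 0.5115/(0.5115+0.2061) × 100 = 71.28 %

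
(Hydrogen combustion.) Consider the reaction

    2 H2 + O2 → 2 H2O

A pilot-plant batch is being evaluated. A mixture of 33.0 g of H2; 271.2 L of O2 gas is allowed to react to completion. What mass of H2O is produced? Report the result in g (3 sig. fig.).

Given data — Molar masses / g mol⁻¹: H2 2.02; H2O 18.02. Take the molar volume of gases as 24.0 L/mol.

294 g

n(H2) = 33.00 / 2.02 = 16.34 mol
n(O2) = 271.2 / 24.0 = 11.30 mol
n/ν → H2: 8.170, O2: 11.30; H2 is limiting.
n(H2O) = (2/2) × 16.34 = 16.34 mol
mass = 16.34 × 18.02 = 294.4 g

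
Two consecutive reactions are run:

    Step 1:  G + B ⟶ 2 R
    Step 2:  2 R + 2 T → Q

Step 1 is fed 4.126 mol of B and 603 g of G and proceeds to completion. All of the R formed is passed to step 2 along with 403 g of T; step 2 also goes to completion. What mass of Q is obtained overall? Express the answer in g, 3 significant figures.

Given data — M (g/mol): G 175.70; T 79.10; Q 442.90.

1130 g

Step 1:
n(B) = 4.126 mol
n(G) = 603.0 / 175.70 = 3.432 mol
n/ν for B = 4.126/1 = 4.126
n/ν for G = 3.432/1 = 3.432
Smallest n/ν is G → limiting reagent.
n(R) produced = (2/1) × 3.432 = 6.864 mol
Step 2:
n(R) available = 6.864 mol
n(T) = 403.0 / 79.10 = 5.095 mol
n/ν for R = 6.864/2 = 3.432
n/ν for T = 5.095/2 = 2.548
Smallest n/ν is T → limiting reagent.
n(Q) = (1/2) × 5.095 = 2.548 mol
mass = 2.548 × 442.90 = 1129 g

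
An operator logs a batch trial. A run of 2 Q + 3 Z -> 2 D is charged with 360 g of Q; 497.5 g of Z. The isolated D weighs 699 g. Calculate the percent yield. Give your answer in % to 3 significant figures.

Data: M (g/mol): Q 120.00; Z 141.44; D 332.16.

89.7 %

n(Q) = 360.0 / 120.00 = 3.000 mol
n(Z) = 497.5 / 141.44 = 3.517 mol
n/ν → Q: 1.500, Z: 1.172; Z is limiting.
theoretical n(D) = (2/3) × 3.517 = 2.345 mol → 778.9 g
% yield = 699 / 778.9 × 100 = 89.74 %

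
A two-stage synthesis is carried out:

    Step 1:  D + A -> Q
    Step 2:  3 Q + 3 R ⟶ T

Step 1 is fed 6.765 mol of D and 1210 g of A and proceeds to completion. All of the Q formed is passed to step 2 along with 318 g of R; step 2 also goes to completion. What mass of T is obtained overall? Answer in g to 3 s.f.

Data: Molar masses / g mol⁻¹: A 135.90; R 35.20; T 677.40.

1530 g

Step 1:
n(D) = 6.765 mol
n(A) = 1210 / 135.90 = 8.904 mol
n/ν for D = 6.765/1 = 6.765
n/ν for A = 8.904/1 = 8.904
Smallest n/ν is D → limiting reagent.
n(Q) produced = (1/1) × 6.765 = 6.765 mol
Step 2:
n(Q) available = 6.765 mol
n(R) = 318.0 / 35.20 = 9.034 mol
n/ν for Q = 6.765/3 = 2.255
n/ν for R = 9.034/3 = 3.011
Smallest n/ν is Q → limiting reagent.
n(T) = (1/3) × 6.765 = 2.255 mol
mass = 2.255 × 677.40 = 1528 g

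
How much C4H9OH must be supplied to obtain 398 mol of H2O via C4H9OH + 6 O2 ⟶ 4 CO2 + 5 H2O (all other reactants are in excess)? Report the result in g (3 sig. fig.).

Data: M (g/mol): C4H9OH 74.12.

n(H2O) = 398.0 mol
n(C4H9OH) = (1/5) × 398.0 = 79.60 mol
mass = 79.60 × 74.12 = 5900 g

5900 g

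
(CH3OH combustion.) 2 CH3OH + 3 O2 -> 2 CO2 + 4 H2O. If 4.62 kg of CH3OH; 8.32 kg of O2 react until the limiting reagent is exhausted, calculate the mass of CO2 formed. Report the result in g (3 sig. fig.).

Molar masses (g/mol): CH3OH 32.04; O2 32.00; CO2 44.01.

n(CH3OH) = 4.620×1000 / 32.04 = 144.2 mol
n(O2) = 8.320×1000 / 32.00 = 260.0 mol
n/ν for CH3OH = 144.2/2 = 72.10
n/ν for O2 = 260.0/3 = 86.67
Smallest n/ν is CH3OH → limiting reagent.
n(CO2) = (2/2) × 144.2 = 144.2 mol
mass = 144.2 × 44.01 = 6346 g

6350 g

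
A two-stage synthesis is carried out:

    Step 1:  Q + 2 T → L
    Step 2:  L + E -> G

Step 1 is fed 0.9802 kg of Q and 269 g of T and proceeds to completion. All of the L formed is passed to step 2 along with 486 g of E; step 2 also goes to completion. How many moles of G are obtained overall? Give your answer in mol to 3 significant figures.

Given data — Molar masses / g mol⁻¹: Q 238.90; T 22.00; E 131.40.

Step 1:
n(Q) = 0.9802×1000 / 238.90 = 4.103 mol
n(T) = 269.0 / 22.00 = 12.23 mol
n/ν for Q = 4.103/1 = 4.103
n/ν for T = 12.23/2 = 6.115
Smallest n/ν is Q → limiting reagent.
n(L) produced = (1/1) × 4.103 = 4.103 mol
Step 2:
n(L) available = 4.103 mol
n(E) = 486.0 / 131.40 = 3.699 mol
n/ν for L = 4.103/1 = 4.103
n/ν for E = 3.699/1 = 3.699
Smallest n/ν is E → limiting reagent.
n(G) = (1/1) × 3.699 = 3.699 mol

3.70 mol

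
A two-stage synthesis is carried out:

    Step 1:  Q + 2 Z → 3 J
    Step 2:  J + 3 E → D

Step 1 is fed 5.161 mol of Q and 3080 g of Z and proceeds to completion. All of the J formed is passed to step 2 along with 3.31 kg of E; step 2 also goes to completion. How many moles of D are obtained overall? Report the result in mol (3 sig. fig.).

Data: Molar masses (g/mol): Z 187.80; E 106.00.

10.4 mol

Step 1:
n(Q) = 5.161 mol
n(Z) = 3080 / 187.80 = 16.40 mol
n/ν → Q: 5.161, Z: 8.200; Q is limiting.
n(J) produced = (3/1) × 5.161 = 15.48 mol
Step 2:
n(J) available = 15.48 mol
n(E) = 3.310×1000 / 106.00 = 31.23 mol
n/ν → J: 15.48, E: 10.41; E is limiting.
n(D) = (1/3) × 31.23 = 10.41 mol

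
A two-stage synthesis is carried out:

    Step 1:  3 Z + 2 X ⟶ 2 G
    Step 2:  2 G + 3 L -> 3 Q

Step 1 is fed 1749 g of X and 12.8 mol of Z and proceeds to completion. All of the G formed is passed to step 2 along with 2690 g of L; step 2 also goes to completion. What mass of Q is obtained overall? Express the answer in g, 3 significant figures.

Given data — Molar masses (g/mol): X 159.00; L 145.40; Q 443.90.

5680 g

Step 1:
n(X) = 1749 / 159.00 = 11.00 mol
n(Z) = 12.80 mol
n/ν → X: 5.500, Z: 4.267; Z is limiting.
n(G) produced = (2/3) × 12.80 = 8.533 mol
Step 2:
n(G) available = 8.533 mol
n(L) = 2690 / 145.40 = 18.50 mol
n/ν → G: 4.267, L: 6.167; G is limiting.
n(Q) = (3/2) × 8.533 = 12.80 mol
mass = 12.80 × 443.90 = 5682 g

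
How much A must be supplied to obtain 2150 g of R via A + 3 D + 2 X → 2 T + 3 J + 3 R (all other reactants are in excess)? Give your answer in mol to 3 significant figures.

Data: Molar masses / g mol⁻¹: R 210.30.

3.41 mol

n(R) = 2150 / 210.30 = 10.22 mol
n(A) = (1/3) × 10.22 = 3.407 mol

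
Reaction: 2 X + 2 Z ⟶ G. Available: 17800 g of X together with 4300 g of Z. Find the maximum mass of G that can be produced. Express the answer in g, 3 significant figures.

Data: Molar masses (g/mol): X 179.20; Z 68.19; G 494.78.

15600 g

n(X) = 17800 / 179.20 = 99.33 mol
n(Z) = 4300 / 68.19 = 63.06 mol
n/ν for X = 99.33/2 = 49.67
n/ν for Z = 63.06/2 = 31.53
Smallest n/ν is Z → limiting reagent.
n(G) = (1/2) × 63.06 = 31.53 mol
mass = 31.53 × 494.78 = 15600 g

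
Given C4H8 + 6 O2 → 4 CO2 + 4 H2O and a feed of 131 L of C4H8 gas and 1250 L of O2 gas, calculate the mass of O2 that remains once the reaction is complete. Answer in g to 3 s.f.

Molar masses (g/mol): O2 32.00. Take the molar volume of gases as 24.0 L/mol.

n(C4H8) = 131.0 / 24.0 = 5.458 mol
n(O2) = 1250 / 24.0 = 52.08 mol
n/ν → C4H8: 5.458, O2: 8.680; C4H8 is limiting.
O2 consumed = (6/1) × 5.458 = 32.75 mol
O2 remaining = 52.08 − 32.75 = 19.33 mol
mass = 19.33 × 32.00 = 618.6 g

619 g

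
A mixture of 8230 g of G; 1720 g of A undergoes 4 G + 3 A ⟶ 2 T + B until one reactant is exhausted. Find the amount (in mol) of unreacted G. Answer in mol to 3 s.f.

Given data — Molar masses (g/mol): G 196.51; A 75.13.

11.4 mol

n(G) = 8230 / 196.51 = 41.88 mol
n(A) = 1720 / 75.13 = 22.89 mol
n/ν → G: 10.47, A: 7.630; A is limiting.
G consumed = (4/3) × 22.89 = 30.52 mol
G remaining = 41.88 − 30.52 = 11.36 mol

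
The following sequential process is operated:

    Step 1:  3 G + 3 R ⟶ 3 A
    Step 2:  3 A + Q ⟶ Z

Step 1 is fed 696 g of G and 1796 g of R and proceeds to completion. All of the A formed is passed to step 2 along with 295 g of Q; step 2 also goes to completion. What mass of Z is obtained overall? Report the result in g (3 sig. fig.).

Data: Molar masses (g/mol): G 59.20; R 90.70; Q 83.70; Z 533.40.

Step 1:
n(G) = 696.0 / 59.20 = 11.76 mol
n(R) = 1796 / 90.70 = 19.80 mol
n/ν → G: 3.920, R: 6.600; G is limiting.
n(A) produced = (3/3) × 11.76 = 11.76 mol
Step 2:
n(A) available = 11.76 mol
n(Q) = 295.0 / 83.70 = 3.524 mol
n/ν → A: 3.920, Q: 3.524; Q is limiting.
n(Z) = (1/1) × 3.524 = 3.524 mol
mass = 3.524 × 533.40 = 1880 g

1880 g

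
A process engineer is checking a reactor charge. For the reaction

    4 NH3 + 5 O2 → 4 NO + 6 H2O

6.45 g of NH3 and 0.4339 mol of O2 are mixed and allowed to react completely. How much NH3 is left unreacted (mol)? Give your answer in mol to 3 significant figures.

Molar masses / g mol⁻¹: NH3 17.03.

0.0316 mol

n(NH3) = 6.450 / 17.03 = 0.3787 mol
n(O2) = 0.4339 mol
n/ν for NH3 = 0.3787/4 = 0.09468
n/ν for O2 = 0.4339/5 = 0.08678
Smallest n/ν is O2 → limiting reagent.
NH3 consumed = (4/5) × 0.4339 = 0.3471 mol
NH3 remaining = 0.3787 − 0.3471 = 0.03160 mol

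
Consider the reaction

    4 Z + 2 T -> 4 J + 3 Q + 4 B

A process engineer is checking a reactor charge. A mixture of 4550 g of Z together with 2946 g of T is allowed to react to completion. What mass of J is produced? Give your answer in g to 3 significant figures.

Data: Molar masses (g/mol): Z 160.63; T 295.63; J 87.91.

1750 g

n(Z) = 4550 / 160.63 = 28.33 mol
n(T) = 2946 / 295.63 = 9.965 mol
n/ν for Z = 28.33/4 = 7.083
n/ν for T = 9.965/2 = 4.983
Smallest n/ν is T → limiting reagent.
n(J) = (4/2) × 9.965 = 19.93 mol
mass = 19.93 × 87.91 = 1752 g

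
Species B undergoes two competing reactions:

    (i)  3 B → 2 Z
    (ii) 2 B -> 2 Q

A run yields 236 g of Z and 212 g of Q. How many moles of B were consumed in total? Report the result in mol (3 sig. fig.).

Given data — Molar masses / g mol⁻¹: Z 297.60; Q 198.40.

n(Z) = 236 / 297.60 = 0.7930 mol
n(Q) = 212 / 198.40 = 1.069 mol
n(B) via (i) = (3/2)×0.7930 = 1.190 mol
n(B) via (ii) = (2/2)×1.069 = 1.069 mol
total n(B) = 1.190 + 1.069 = 2.259 mol

2.26 mol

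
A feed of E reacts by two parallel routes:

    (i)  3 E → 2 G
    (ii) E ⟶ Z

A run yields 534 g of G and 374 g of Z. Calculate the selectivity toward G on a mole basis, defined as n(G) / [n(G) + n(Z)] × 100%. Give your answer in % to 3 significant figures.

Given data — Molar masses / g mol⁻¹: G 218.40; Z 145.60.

48.8 %

n(G) = 534 / 218.40 = 2.445 mol
n(Z) = 374 / 145.60 = 2.569 mol
selectivity = 2.445/(2.445+2.569) × 100 = 48.76 %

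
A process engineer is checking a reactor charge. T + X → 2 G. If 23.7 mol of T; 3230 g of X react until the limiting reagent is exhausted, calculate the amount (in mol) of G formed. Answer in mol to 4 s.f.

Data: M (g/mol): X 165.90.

n(T) = 23.70 mol
n(X) = 3230 / 165.90 = 19.47 mol
n/ν → T: 23.70, X: 19.47; X is limiting.
n(G) = (2/1) × 19.47 = 38.94 mol

38.94 mol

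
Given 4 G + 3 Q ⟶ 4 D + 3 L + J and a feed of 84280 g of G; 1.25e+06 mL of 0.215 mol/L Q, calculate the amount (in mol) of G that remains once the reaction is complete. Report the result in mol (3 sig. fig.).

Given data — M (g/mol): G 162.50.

n(G) = 84280 / 162.50 = 518.6 mol
n(Q) = 0.215 × 1.25e+06/1000 = 268.8 mol
n/ν for G = 518.6/4 = 129.7
n/ν for Q = 268.8/3 = 89.60
Smallest n/ν is Q → limiting reagent.
G consumed = (4/3) × 268.8 = 358.4 mol
G remaining = 518.6 − 358.4 = 160.2 mol

160 mol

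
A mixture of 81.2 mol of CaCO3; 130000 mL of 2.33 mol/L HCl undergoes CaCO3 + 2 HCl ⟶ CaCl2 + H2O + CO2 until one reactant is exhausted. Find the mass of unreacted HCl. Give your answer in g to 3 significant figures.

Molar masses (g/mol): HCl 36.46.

n(CaCO3) = 81.20 mol
n(HCl) = 2.33 × 130000/1000 = 302.9 mol
n/ν for CaCO3 = 81.20/1 = 81.20
n/ν for HCl = 302.9/2 = 151.5
Smallest n/ν is CaCO3 → limiting reagent.
HCl consumed = (2/1) × 81.20 = 162.4 mol
HCl remaining = 302.9 − 162.4 = 140.5 mol
mass = 140.5 × 36.46 = 5123 g

5120 g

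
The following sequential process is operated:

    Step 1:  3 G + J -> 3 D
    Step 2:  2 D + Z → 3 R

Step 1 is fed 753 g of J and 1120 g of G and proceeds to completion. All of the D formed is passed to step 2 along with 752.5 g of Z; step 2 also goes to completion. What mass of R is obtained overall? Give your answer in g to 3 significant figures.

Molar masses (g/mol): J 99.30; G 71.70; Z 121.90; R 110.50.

Step 1:
n(J) = 753.0 / 99.30 = 7.583 mol
n(G) = 1120 / 71.70 = 15.62 mol
n/ν → J: 7.583, G: 5.207; G is limiting.
n(D) produced = (3/3) × 15.62 = 15.62 mol
Step 2:
n(D) available = 15.62 mol
n(Z) = 752.5 / 121.90 = 6.173 mol
n/ν → D: 7.810, Z: 6.173; Z is limiting.
n(R) = (3/1) × 6.173 = 18.52 mol
mass = 18.52 × 110.50 = 2046 g

2050 g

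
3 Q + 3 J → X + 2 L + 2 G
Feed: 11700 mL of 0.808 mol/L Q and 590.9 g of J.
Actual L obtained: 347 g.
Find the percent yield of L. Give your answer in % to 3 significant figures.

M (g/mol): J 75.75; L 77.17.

86.5 %

n(Q) = 0.808 × 11700/1000 = 9.454 mol
n(J) = 590.9 / 75.75 = 7.801 mol
n/ν for Q = 9.454/3 = 3.151
n/ν for J = 7.801/3 = 2.600
Smallest n/ν is J → limiting reagent.
theoretical n(L) = (2/3) × 7.801 = 5.201 mol → 401.4 g
% yield = 347 / 401.4 × 100 = 86.45 %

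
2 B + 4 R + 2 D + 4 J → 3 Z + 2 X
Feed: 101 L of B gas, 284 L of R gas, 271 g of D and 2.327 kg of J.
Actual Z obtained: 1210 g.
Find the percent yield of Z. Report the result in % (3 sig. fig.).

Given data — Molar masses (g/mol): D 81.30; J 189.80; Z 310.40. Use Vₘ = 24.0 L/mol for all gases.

78.0 %

n(B) = 101.0 / 24.0 = 4.208 mol
n(R) = 284.0 / 24.0 = 11.83 mol
n(D) = 271.0 / 81.30 = 3.333 mol
n(J) = 2.327×1000 / 189.80 = 12.26 mol
n/ν → B: 2.104, R: 2.958, D: 1.667, J: 3.065; D is limiting.
theoretical n(Z) = (3/2) × 3.333 = 5.000 mol → 1552 g
% yield = 1210 / 1552 × 100 = 77.96 %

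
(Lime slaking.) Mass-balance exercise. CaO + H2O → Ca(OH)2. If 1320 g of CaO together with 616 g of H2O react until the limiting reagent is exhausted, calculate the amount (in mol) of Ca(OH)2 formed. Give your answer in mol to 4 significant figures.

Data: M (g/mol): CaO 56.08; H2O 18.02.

23.54 mol

n(CaO) = 1320 / 56.08 = 23.54 mol
n(H2O) = 616.0 / 18.02 = 34.18 mol
n/ν for CaO = 23.54/1 = 23.54
n/ν for H2O = 34.18/1 = 34.18
Smallest n/ν is CaO → limiting reagent.
n(Ca(OH)2) = (1/1) × 23.54 = 23.54 mol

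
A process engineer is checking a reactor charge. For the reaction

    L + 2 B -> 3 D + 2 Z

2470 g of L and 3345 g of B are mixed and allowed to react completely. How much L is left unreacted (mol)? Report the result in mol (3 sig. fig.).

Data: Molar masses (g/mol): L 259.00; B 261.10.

n(L) = 2470 / 259.00 = 9.537 mol
n(B) = 3345 / 261.10 = 12.81 mol
n/ν → L: 9.537, B: 6.405; B is limiting.
L consumed = (1/2) × 12.81 = 6.405 mol
L remaining = 9.537 − 6.405 = 3.132 mol

3.13 mol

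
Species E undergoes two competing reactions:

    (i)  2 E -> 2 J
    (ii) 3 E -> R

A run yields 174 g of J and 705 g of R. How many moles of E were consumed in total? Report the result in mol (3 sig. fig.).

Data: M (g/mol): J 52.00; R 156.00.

n(J) = 174 / 52.00 = 3.346 mol
n(R) = 705 / 156.00 = 4.519 mol
n(E) via (i) = (2/2)×3.346 = 3.346 mol
n(E) via (ii) = (3/1)×4.519 = 13.56 mol
total n(E) = 3.346 + 13.56 = 16.91 mol

16.9 mol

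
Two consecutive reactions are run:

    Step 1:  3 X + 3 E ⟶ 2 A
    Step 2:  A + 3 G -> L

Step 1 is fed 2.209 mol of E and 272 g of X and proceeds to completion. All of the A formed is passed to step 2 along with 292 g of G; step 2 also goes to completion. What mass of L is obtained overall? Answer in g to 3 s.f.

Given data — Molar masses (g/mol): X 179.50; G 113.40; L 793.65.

681 g

Step 1:
n(E) = 2.209 mol
n(X) = 272.0 / 179.50 = 1.515 mol
n/ν for E = 2.209/3 = 0.7363
n/ν for X = 1.515/3 = 0.5050
Smallest n/ν is X → limiting reagent.
n(A) produced = (2/3) × 1.515 = 1.010 mol
Step 2:
n(A) available = 1.010 mol
n(G) = 292.0 / 113.40 = 2.575 mol
n/ν for A = 1.010/1 = 1.010
n/ν for G = 2.575/3 = 0.8583
Smallest n/ν is G → limiting reagent.
n(L) = (1/3) × 2.575 = 0.8583 mol
mass = 0.8583 × 793.65 = 681.2 g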